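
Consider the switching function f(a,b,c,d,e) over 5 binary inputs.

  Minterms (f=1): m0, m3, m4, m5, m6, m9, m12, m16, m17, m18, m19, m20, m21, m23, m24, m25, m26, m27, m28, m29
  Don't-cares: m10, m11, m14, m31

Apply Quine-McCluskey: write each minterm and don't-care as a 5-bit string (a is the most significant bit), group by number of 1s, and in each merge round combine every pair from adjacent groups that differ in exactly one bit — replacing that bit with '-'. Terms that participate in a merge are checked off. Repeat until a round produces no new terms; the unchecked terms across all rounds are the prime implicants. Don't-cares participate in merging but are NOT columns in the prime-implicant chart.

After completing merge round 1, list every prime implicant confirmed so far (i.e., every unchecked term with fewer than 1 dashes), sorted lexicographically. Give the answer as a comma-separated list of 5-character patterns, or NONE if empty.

NONE

[col 0] 00000*, 00011*, 00100*, 00101*, 00110*, 01001*, 01010*, 01011*, 01100*, 01110*, 10000*, 10001*, 10010*, 10011*, 10100*, 10101*, 10111*, 11000*, 11001*, 11010*, 11011*, 11100*, 11101*, 11111*
[col 1] -0000*, -0011*, -0100*, -0101*, -1001*, -1010*, -1011*, -1100*, 0-011*, 0-100*, 0-110*, 00-00*, 001-0*, 0010-*, 01-10, 010-1*, 0101-*, 011-0*, 1-000*, 1-001*, 1-010*, 1-011*, 1-100*, 1-101*, 1-111*, 10-00*, 10-01*, 10-11*, 100-0*, 100-1*, 1000-*, 1001-*, 101-1*, 1010-*, 11-00*, 11-01*, 11-11*, 110-0*, 110-1*, 1100-*, 1101-*, 111-1*, 1110-*
[col 2] --011, --100, -0-00, -010-, -10-1, -101-, 0-1-0, 1--00*, 1--01*, 1--11*, 1-0-0*, 1-0-1*, 1-00-*, 1-01-*, 1-1-1*, 1-10-*, 10--1*, 10-0-*, 100--*, 11--1*, 11-0-*, 110--*
[col 3] 1---1, 1--0-, 1-0--
Prime implicants: --011, --100, -0-00, -010-, -10-1, -101-, 0-1-0, 01-10, 1---1, 1--0-, 1-0--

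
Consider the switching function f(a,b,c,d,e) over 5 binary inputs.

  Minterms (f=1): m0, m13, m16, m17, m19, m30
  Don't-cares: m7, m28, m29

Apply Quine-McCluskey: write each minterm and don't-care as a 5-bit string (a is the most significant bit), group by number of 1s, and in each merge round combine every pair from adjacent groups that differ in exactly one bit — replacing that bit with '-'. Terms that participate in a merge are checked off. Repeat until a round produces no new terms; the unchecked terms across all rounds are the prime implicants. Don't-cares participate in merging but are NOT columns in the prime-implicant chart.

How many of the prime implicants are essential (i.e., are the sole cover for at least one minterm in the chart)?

4

[col 0] 00000*, 00111, 01101*, 10000*, 10001*, 10011*, 11100*, 11101*, 11110*
[col 1] -0000, -1101, 100-1, 1000-, 111-0, 1110-
Prime implicants: -0000, -1101, 00111, 100-1, 1000-, 111-0, 1110-
PI chart (minterm → PIs covering it):
  0 | -0000  (sole → essential)
  13 | -1101  (sole → essential)
  16 | -0000,1000-
  17 | 100-1,1000-
  19 | 100-1  (sole → essential)
  30 | 111-0  (sole → essential)
Essential prime implicants: -0000, -1101, 100-1, 111-0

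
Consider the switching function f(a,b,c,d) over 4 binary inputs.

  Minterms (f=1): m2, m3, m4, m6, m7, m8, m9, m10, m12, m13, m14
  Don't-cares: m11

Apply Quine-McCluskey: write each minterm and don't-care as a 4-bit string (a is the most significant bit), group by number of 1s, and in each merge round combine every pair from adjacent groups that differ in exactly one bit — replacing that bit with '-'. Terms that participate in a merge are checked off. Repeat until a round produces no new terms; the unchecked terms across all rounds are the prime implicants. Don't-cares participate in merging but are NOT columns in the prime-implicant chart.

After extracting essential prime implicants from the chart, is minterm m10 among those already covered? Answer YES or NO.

NO

Round 0: 0010✓ 0011✓ 0100✓ 0110✓ 0111✓ 1000✓ 1001✓ 1010✓ 1011✓ 1100✓ 1101✓ 1110✓
Round 1: -010✓ -011✓ -100✓ -110✓ 0-10✓ 0-11✓ 001-✓ 01-0✓ 011-✓ 1-00✓ 1-01✓ 1-10✓ 10-0✓ 10-1✓ 100-✓ 101-✓ 11-0✓ 110-✓
Round 2: --10 -01- -1-0 0-1- 1--0 1-0- 10--
PIs = {--10, -01-, -1-0, 0-1-, 1--0, 1-0-, 10--}
Coverage chart:
  m2: --10,-01-,0-1-
  m3: -01-,0-1-
  m4: -1-0 ←essential
  m6: --10,-1-0,0-1-
  m7: 0-1- ←essential
  m8: 1--0,1-0-,10--
  m9: 1-0-,10--
  m10: --10,-01-,1--0,10--
  m12: -1-0,1--0,1-0-
  m13: 1-0- ←essential
  m14: --10,-1-0,1--0
Essential: -1-0, 0-1-, 1-0-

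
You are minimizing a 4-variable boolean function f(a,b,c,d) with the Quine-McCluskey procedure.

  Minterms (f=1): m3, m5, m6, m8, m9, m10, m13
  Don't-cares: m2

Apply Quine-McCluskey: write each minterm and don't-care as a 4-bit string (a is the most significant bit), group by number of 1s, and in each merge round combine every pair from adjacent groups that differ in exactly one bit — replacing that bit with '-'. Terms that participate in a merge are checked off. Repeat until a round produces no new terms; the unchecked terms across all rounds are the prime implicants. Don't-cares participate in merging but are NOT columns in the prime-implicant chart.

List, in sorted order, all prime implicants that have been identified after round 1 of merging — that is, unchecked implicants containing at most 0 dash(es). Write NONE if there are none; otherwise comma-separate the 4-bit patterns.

Round 0: 0010✓ 0011✓ 0101✓ 0110✓ 1000✓ 1001✓ 1010✓ 1101✓
Round 1: -010 -101 0-10 001- 1-01 10-0 100-
PIs = {-010, -101, 0-10, 001-, 1-01, 10-0, 100-}

NONE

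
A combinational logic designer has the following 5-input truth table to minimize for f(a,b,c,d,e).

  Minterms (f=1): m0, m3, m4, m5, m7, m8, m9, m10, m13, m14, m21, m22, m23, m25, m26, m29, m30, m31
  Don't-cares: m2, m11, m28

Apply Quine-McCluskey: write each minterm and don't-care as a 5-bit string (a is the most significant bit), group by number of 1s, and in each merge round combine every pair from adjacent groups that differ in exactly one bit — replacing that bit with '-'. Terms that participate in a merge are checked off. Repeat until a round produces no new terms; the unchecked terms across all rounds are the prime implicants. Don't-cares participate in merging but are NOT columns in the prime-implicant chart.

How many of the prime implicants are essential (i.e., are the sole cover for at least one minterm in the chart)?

3

size-2^0 implicants → 00000(✓)  00010(✓)  00011(✓)  00100(✓)  00101(✓)  00111(✓)  01000(✓)  01001(✓)  01010(✓)  01011(✓)  01101(✓)  01110(✓)  10101(✓)  10110(✓)  10111(✓)  11001(✓)  11010(✓)  11100(✓)  11101(✓)  11110(✓)  11111(✓)
size-2^1 implicants → -0101(✓)  -0111(✓)  -1001(✓)  -1010(✓)  -1101(✓)  -1110(✓)  0-000(✓)  0-010(✓)  0-011(✓)  0-101(✓)  00-00  00-11  000-0(✓)  0001-(✓)  001-1(✓)  0010-  01-01(✓)  01-10(✓)  010-0(✓)  010-1(✓)  0100-(✓)  0101-(✓)  1-101(✓)  1-110(✓)  1-111(✓)  101-1(✓)  1011-(✓)  11-01(✓)  11-10(✓)  111-0(✓)  111-1(✓)  1110-(✓)  1111-(✓)
size-2^2 implicants → --101  -01-1  -1-01  -1-10  0-0-0  0-01-  010--  1-1-1  1-11-  111--
Unchecked terms (primes): --101, -01-1, -1-01, -1-10, 0-0-0, 0-01-, 00-00, 00-11, 0010-, 010--, 1-1-1, 1-11-, 111--
Minterm coverage:
  m0 ⊆ 0-0-0,00-00
  m3 ⊆ 0-01-,00-11
  m4 ⊆ 00-00,0010-
  m5 ⊆ --101,-01-1,0010-
  m7 ⊆ -01-1,00-11
  m8 ⊆ 0-0-0,010--
  m9 ⊆ -1-01,010--
  m10 ⊆ -1-10,0-0-0,0-01-,010--
  m13 ⊆ --101,-1-01
  m14 ⊆ -1-10 [E]
  m21 ⊆ --101,-01-1,1-1-1
  m22 ⊆ 1-11- [E]
  m23 ⊆ -01-1,1-1-1,1-11-
  m25 ⊆ -1-01 [E]
  m26 ⊆ -1-10 [E]
  m29 ⊆ --101,-1-01,1-1-1,111--
  m30 ⊆ -1-10,1-11-,111--
  m31 ⊆ 1-1-1,1-11-,111--
E = {-1-01, -1-10, 1-11-}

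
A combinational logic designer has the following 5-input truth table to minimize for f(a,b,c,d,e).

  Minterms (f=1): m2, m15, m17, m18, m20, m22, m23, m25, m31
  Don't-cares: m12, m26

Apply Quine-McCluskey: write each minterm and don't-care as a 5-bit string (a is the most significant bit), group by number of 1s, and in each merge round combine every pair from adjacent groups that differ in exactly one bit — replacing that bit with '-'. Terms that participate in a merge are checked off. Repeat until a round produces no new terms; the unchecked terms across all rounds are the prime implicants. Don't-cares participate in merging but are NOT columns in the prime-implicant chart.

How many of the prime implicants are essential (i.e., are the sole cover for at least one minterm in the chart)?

[col 0] 00010*, 01100, 01111*, 10001*, 10010*, 10100*, 10110*, 10111*, 11001*, 11010*, 11111*
[col 1] -0010, -1111, 1-001, 1-010, 1-111, 10-10, 101-0, 1011-
Prime implicants: -0010, -1111, 01100, 1-001, 1-010, 1-111, 10-10, 101-0, 1011-
PI chart (minterm → PIs covering it):
  2 | -0010  (sole → essential)
  15 | -1111  (sole → essential)
  17 | 1-001  (sole → essential)
  18 | -0010,1-010,10-10
  20 | 101-0  (sole → essential)
  22 | 10-10,101-0,1011-
  23 | 1-111,1011-
  25 | 1-001  (sole → essential)
  31 | -1111,1-111
Essential prime implicants: -0010, -1111, 1-001, 101-0

4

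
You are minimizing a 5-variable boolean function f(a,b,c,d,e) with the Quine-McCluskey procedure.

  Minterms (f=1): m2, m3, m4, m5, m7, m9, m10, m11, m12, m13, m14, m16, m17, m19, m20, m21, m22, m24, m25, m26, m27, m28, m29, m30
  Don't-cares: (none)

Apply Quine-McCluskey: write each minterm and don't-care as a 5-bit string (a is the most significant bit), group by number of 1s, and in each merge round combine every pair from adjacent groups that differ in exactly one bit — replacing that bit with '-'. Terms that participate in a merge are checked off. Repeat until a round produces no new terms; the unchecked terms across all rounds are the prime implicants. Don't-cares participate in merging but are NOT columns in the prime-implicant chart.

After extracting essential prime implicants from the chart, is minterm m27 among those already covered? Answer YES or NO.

NO

size-2^0 implicants → 00010(✓)  00011(✓)  00100(✓)  00101(✓)  00111(✓)  01001(✓)  01010(✓)  01011(✓)  01100(✓)  01101(✓)  01110(✓)  10000(✓)  10001(✓)  10011(✓)  10100(✓)  10101(✓)  10110(✓)  11000(✓)  11001(✓)  11010(✓)  11011(✓)  11100(✓)  11101(✓)  11110(✓)
size-2^1 implicants → -0011(✓)  -0100(✓)  -0101(✓)  -1001(✓)  -1010(✓)  -1011(✓)  -1100(✓)  -1101(✓)  -1110(✓)  0-010(✓)  0-011(✓)  0-100(✓)  0-101(✓)  00-11  0001-(✓)  001-1  0010-(✓)  01-01(✓)  01-10(✓)  010-1(✓)  0101-(✓)  011-0(✓)  0110-(✓)  1-000(✓)  1-001(✓)  1-011(✓)  1-100(✓)  1-101(✓)  1-110(✓)  10-00(✓)  10-01(✓)  100-1(✓)  1000-(✓)  101-0(✓)  1010-(✓)  11-00(✓)  11-01(✓)  11-10(✓)  110-0(✓)  110-1(✓)  1100-(✓)  1101-(✓)  111-0(✓)  1110-(✓)
size-2^2 implicants → --011  --100(✓)  --101(✓)  -010-(✓)  -1-01  -1-10  -10-1  -101-  -11-0  -110-(✓)  0-01-  0-10-(✓)  1--00(✓)  1--01(✓)  1-0-1  1-00-(✓)  1-1-0  1-10-(✓)  10-0-(✓)  11--0  11-0-(✓)  110--
size-2^3 implicants → --10-  1--0-
Unchecked terms (primes): --011, --10-, -1-01, -1-10, -10-1, -101-, -11-0, 0-01-, 00-11, 001-1, 1--0-, 1-0-1, 1-1-0, 11--0, 110--
Minterm coverage:
  m2 ⊆ 0-01- [E]
  m3 ⊆ --011,0-01-,00-11
  m4 ⊆ --10- [E]
  m5 ⊆ --10-,001-1
  m7 ⊆ 00-11,001-1
  m9 ⊆ -1-01,-10-1
  m10 ⊆ -1-10,-101-,0-01-
  m11 ⊆ --011,-10-1,-101-,0-01-
  m12 ⊆ --10-,-11-0
  m13 ⊆ --10-,-1-01
  m14 ⊆ -1-10,-11-0
  m16 ⊆ 1--0- [E]
  m17 ⊆ 1--0-,1-0-1
  m19 ⊆ --011,1-0-1
  m20 ⊆ --10-,1--0-,1-1-0
  m21 ⊆ --10-,1--0-
  m22 ⊆ 1-1-0 [E]
  m24 ⊆ 1--0-,11--0,110--
  m25 ⊆ -1-01,-10-1,1--0-,1-0-1,110--
  m26 ⊆ -1-10,-101-,11--0,110--
  m27 ⊆ --011,-10-1,-101-,1-0-1,110--
  m28 ⊆ --10-,-11-0,1--0-,1-1-0,11--0
  m29 ⊆ --10-,-1-01,1--0-
  m30 ⊆ -1-10,-11-0,1-1-0,11--0
E = {--10-, 0-01-, 1--0-, 1-1-0}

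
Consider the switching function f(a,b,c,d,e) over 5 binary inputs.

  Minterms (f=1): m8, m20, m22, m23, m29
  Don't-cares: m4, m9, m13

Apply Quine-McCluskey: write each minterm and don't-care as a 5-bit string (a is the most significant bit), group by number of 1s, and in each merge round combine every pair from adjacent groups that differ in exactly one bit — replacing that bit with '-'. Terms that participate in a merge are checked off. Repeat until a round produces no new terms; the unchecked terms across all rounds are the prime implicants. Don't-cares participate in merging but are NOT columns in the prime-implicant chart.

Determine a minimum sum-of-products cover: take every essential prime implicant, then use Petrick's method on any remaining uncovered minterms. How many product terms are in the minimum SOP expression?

4

Round 0: 00100✓ 01000✓ 01001✓ 01101✓ 10100✓ 10110✓ 10111✓ 11101✓
Round 1: -0100 -1101 01-01 0100- 101-0 1011-
PIs = {-0100, -1101, 01-01, 0100-, 101-0, 1011-}
Coverage chart:
  m8: 0100- ←essential
  m20: -0100,101-0
  m22: 101-0,1011-
  m23: 1011- ←essential
  m29: -1101 ←essential
Essential: -1101, 0100-, 1011-
Petrick residual → -0100
Min cover (4 terms): b'cd'e' + bcd'e + a'bc'd' + ab'cd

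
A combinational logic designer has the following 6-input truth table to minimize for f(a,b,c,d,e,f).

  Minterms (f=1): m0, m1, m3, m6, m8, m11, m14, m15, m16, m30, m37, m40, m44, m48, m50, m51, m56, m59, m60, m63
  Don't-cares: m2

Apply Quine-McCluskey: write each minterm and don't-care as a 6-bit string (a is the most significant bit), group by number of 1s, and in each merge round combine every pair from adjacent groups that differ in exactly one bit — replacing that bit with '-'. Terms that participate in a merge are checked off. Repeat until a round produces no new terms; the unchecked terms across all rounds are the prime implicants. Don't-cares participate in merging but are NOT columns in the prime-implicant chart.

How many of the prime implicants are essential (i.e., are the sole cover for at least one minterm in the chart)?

[col 0] 000000*, 000001*, 000010*, 000011*, 000110*, 001000*, 001011*, 001110*, 001111*, 010000*, 011110*, 100101, 101000*, 101100*, 110000*, 110010*, 110011*, 111000*, 111011*, 111100*, 111111*
[col 1] -01000, -10000, 0-0000, 0-1110, 00-000, 00-011, 00-110, 000-10, 0000-0*, 0000-1*, 00000-*, 00001-*, 001-11, 00111-, 1-1000*, 1-1100*, 101-00*, 11-000, 11-011, 1100-0, 11001-, 111-00*, 111-11
[col 2] 0000--, 1-1-00
Prime implicants: -01000, -10000, 0-0000, 0-1110, 00-000, 00-011, 00-110, 000-10, 0000--, 001-11, 00111-, 1-1-00, 100101, 11-000, 11-011, 1100-0, 11001-, 111-11
PI chart (minterm → PIs covering it):
  0 | 0-0000,00-000,0000--
  1 | 0000--  (sole → essential)
  3 | 00-011,0000--
  6 | 00-110,000-10
  8 | -01000,00-000
  11 | 00-011,001-11
  14 | 0-1110,00-110,00111-
  15 | 001-11,00111-
  16 | -10000,0-0000
  30 | 0-1110  (sole → essential)
  37 | 100101  (sole → essential)
  40 | -01000,1-1-00
  44 | 1-1-00  (sole → essential)
  48 | -10000,11-000,1100-0
  50 | 1100-0,11001-
  51 | 11-011,11001-
  56 | 1-1-00,11-000
  59 | 11-011,111-11
  60 | 1-1-00  (sole → essential)
  63 | 111-11  (sole → essential)
Essential prime implicants: 0-1110, 0000--, 1-1-00, 100101, 111-11

5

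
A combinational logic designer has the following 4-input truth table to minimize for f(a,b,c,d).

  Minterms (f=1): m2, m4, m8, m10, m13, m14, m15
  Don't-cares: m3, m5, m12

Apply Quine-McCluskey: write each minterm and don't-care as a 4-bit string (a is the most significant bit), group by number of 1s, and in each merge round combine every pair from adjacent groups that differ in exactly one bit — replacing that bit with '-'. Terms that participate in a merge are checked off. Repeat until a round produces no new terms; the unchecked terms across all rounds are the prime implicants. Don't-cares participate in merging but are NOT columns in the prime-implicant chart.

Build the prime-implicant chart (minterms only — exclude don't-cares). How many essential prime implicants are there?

size-2^0 implicants → 0010(✓)  0011(✓)  0100(✓)  0101(✓)  1000(✓)  1010(✓)  1100(✓)  1101(✓)  1110(✓)  1111(✓)
size-2^1 implicants → -010  -100(✓)  -101(✓)  001-  010-(✓)  1-00(✓)  1-10(✓)  10-0(✓)  11-0(✓)  11-1(✓)  110-(✓)  111-(✓)
size-2^2 implicants → -10-  1--0  11--
Unchecked terms (primes): -010, -10-, 001-, 1--0, 11--
Minterm coverage:
  m2 ⊆ -010,001-
  m4 ⊆ -10- [E]
  m8 ⊆ 1--0 [E]
  m10 ⊆ -010,1--0
  m13 ⊆ -10-,11--
  m14 ⊆ 1--0,11--
  m15 ⊆ 11-- [E]
E = {-10-, 1--0, 11--}

3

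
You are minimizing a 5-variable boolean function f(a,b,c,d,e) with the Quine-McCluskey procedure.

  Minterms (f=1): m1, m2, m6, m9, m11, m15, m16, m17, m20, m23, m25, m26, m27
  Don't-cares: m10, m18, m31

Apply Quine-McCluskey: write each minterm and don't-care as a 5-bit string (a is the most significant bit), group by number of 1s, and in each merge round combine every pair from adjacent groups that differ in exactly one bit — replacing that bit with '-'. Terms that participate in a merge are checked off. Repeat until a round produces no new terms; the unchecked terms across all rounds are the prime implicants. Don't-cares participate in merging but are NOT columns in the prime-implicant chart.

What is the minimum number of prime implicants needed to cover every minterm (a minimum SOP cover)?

[col 0] 00001*, 00010*, 00110*, 01001*, 01010*, 01011*, 01111*, 10000*, 10001*, 10010*, 10100*, 10111*, 11001*, 11010*, 11011*, 11111*
[col 1] -0001*, -0010*, -1001*, -1010*, -1011*, -1111*, 0-001*, 0-010*, 00-10, 01-11*, 010-1*, 0101-*, 1-001*, 1-010*, 1-111, 10-00, 100-0, 1000-, 11-11*, 110-1*, 1101-*
[col 2] --001, --010, -1-11, -10-1, -101-
Prime implicants: --001, --010, -1-11, -10-1, -101-, 00-10, 1-111, 10-00, 100-0, 1000-
PI chart (minterm → PIs covering it):
  1 | --001  (sole → essential)
  2 | --010,00-10
  6 | 00-10  (sole → essential)
  9 | --001,-10-1
  11 | -1-11,-10-1,-101-
  15 | -1-11  (sole → essential)
  16 | 10-00,100-0,1000-
  17 | --001,1000-
  20 | 10-00  (sole → essential)
  23 | 1-111  (sole → essential)
  25 | --001,-10-1
  26 | --010,-101-
  27 | -1-11,-10-1,-101-
Essential prime implicants: --001, -1-11, 00-10, 1-111, 10-00
Petrick residual → --010
Minimum SOP uses 6 PIs: c'd'e + c'de' + bde + a'b'de' + acde + ab'd'e'

6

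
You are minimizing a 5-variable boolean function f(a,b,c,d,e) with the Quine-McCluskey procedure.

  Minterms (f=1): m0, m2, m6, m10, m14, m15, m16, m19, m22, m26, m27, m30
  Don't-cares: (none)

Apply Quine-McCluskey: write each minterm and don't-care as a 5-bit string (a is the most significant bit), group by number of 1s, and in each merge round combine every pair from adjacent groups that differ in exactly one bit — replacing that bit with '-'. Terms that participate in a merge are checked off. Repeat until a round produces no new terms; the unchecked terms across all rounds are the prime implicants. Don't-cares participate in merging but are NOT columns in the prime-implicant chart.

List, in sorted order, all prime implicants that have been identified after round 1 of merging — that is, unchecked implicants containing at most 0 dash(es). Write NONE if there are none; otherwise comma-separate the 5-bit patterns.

[col 0] 00000*, 00010*, 00110*, 01010*, 01110*, 01111*, 10000*, 10011*, 10110*, 11010*, 11011*, 11110*
[col 1] -0000, -0110*, -1010*, -1110*, 0-010*, 0-110*, 00-10*, 000-0, 01-10*, 0111-, 1-011, 1-110*, 11-10*, 1101-
[col 2] --110, -1-10, 0--10
Prime implicants: --110, -0000, -1-10, 0--10, 000-0, 0111-, 1-011, 1101-

NONE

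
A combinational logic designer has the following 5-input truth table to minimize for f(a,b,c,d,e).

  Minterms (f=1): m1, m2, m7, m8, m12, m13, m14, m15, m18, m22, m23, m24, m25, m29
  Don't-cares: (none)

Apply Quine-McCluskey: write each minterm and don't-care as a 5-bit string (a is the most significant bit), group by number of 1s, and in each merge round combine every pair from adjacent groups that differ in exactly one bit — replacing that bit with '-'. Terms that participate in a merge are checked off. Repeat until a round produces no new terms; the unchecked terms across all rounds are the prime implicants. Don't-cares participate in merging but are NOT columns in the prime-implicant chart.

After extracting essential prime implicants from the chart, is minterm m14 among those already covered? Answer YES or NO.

YES

size-2^0 implicants → 00001  00010(✓)  00111(✓)  01000(✓)  01100(✓)  01101(✓)  01110(✓)  01111(✓)  10010(✓)  10110(✓)  10111(✓)  11000(✓)  11001(✓)  11101(✓)
size-2^1 implicants → -0010  -0111  -1000  -1101  0-111  01-00  011-0(✓)  011-1(✓)  0110-(✓)  0111-(✓)  10-10  1011-  11-01  1100-
size-2^2 implicants → 011--
Unchecked terms (primes): -0010, -0111, -1000, -1101, 0-111, 00001, 01-00, 011--, 10-10, 1011-, 11-01, 1100-
Minterm coverage:
  m1 ⊆ 00001 [E]
  m2 ⊆ -0010 [E]
  m7 ⊆ -0111,0-111
  m8 ⊆ -1000,01-00
  m12 ⊆ 01-00,011--
  m13 ⊆ -1101,011--
  m14 ⊆ 011-- [E]
  m15 ⊆ 0-111,011--
  m18 ⊆ -0010,10-10
  m22 ⊆ 10-10,1011-
  m23 ⊆ -0111,1011-
  m24 ⊆ -1000,1100-
  m25 ⊆ 11-01,1100-
  m29 ⊆ -1101,11-01
E = {-0010, 00001, 011--}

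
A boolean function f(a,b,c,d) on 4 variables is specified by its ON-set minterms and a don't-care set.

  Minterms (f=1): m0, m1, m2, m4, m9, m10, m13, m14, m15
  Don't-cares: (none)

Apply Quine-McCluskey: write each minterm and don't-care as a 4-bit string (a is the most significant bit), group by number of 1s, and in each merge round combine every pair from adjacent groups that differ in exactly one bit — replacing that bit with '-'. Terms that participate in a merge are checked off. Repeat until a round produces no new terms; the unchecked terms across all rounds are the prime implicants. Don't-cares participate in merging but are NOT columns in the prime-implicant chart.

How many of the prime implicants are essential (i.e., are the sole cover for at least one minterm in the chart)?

1

Round 0: 0000✓ 0001✓ 0010✓ 0100✓ 1001✓ 1010✓ 1101✓ 1110✓ 1111✓
Round 1: -001 -010 0-00 00-0 000- 1-01 1-10 11-1 111-
PIs = {-001, -010, 0-00, 00-0, 000-, 1-01, 1-10, 11-1, 111-}
Coverage chart:
  m0: 0-00,00-0,000-
  m1: -001,000-
  m2: -010,00-0
  m4: 0-00 ←essential
  m9: -001,1-01
  m10: -010,1-10
  m13: 1-01,11-1
  m14: 1-10,111-
  m15: 11-1,111-
Essential: 0-00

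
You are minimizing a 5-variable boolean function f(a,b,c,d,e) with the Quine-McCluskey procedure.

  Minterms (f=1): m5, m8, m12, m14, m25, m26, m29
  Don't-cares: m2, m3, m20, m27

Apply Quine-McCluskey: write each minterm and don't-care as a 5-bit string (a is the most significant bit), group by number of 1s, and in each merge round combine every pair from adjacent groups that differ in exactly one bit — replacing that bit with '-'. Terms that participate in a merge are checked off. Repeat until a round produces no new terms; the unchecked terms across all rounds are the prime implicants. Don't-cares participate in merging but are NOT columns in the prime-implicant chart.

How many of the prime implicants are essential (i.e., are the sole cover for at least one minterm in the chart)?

size-2^0 implicants → 00010(✓)  00011(✓)  00101  01000(✓)  01100(✓)  01110(✓)  10100  11001(✓)  11010(✓)  11011(✓)  11101(✓)
size-2^1 implicants → 0001-  01-00  011-0  11-01  110-1  1101-
Unchecked terms (primes): 0001-, 00101, 01-00, 011-0, 10100, 11-01, 110-1, 1101-
Minterm coverage:
  m5 ⊆ 00101 [E]
  m8 ⊆ 01-00 [E]
  m12 ⊆ 01-00,011-0
  m14 ⊆ 011-0 [E]
  m25 ⊆ 11-01,110-1
  m26 ⊆ 1101- [E]
  m29 ⊆ 11-01 [E]
E = {00101, 01-00, 011-0, 11-01, 1101-}

5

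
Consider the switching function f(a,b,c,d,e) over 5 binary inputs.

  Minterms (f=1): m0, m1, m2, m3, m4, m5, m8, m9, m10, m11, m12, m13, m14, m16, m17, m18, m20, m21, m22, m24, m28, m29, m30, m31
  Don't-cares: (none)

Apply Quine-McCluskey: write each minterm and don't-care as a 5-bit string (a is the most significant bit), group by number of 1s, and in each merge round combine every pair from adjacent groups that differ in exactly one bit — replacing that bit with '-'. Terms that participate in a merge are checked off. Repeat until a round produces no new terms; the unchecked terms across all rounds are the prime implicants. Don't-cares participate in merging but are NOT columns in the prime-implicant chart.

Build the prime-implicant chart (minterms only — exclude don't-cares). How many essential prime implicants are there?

[col 0] 00000*, 00001*, 00010*, 00011*, 00100*, 00101*, 01000*, 01001*, 01010*, 01011*, 01100*, 01101*, 01110*, 10000*, 10001*, 10010*, 10100*, 10101*, 10110*, 11000*, 11100*, 11101*, 11110*, 11111*
[col 1] -0000*, -0001*, -0010*, -0100*, -0101*, -1000*, -1100*, -1101*, -1110*, 0-000*, 0-001*, 0-010*, 0-011*, 0-100*, 0-101*, 00-00*, 00-01*, 000-0*, 000-1*, 0000-*, 0001-*, 0010-*, 01-00*, 01-01*, 01-10*, 010-0*, 010-1*, 0100-*, 0101-*, 011-0*, 0110-*, 1-000*, 1-100*, 1-101*, 1-110*, 10-00*, 10-01*, 10-10*, 100-0*, 1000-*, 101-0*, 1010-*, 11-00*, 111-0*, 111-1*, 1110-*, 1111-*
[col 2] --000*, --100*, --101*, -0-00*, -0-01*, -00-0, -000-*, -010-*, -1-00*, -11-0, -110-*, 0--00*, 0--01*, 0-0-0*, 0-0-1*, 0-00-*, 0-01-*, 0-10-*, 00-0-*, 000--*, 01--0, 01-0-*, 010--*, 1--00*, 1-1-0, 1-10-*, 10--0, 10-0-*, 111--
[col 3] ---00, --10-, -0-0-, 0--0-, 0-0--
Prime implicants: ---00, --10-, -0-0-, -00-0, -11-0, 0--0-, 0-0--, 01--0, 1-1-0, 10--0, 111--
PI chart (minterm → PIs covering it):
  0 | ---00,-0-0-,-00-0,0--0-,0-0--
  1 | -0-0-,0--0-,0-0--
  2 | -00-0,0-0--
  3 | 0-0--  (sole → essential)
  4 | ---00,--10-,-0-0-,0--0-
  5 | --10-,-0-0-,0--0-
  8 | ---00,0--0-,0-0--,01--0
  9 | 0--0-,0-0--
  10 | 0-0--,01--0
  11 | 0-0--  (sole → essential)
  12 | ---00,--10-,-11-0,0--0-,01--0
  13 | --10-,0--0-
  14 | -11-0,01--0
  16 | ---00,-0-0-,-00-0,10--0
  17 | -0-0-  (sole → essential)
  18 | -00-0,10--0
  20 | ---00,--10-,-0-0-,1-1-0,10--0
  21 | --10-,-0-0-
  22 | 1-1-0,10--0
  24 | ---00  (sole → essential)
  28 | ---00,--10-,-11-0,1-1-0,111--
  29 | --10-,111--
  30 | -11-0,1-1-0,111--
  31 | 111--  (sole → essential)
Essential prime implicants: ---00, -0-0-, 0-0--, 111--

4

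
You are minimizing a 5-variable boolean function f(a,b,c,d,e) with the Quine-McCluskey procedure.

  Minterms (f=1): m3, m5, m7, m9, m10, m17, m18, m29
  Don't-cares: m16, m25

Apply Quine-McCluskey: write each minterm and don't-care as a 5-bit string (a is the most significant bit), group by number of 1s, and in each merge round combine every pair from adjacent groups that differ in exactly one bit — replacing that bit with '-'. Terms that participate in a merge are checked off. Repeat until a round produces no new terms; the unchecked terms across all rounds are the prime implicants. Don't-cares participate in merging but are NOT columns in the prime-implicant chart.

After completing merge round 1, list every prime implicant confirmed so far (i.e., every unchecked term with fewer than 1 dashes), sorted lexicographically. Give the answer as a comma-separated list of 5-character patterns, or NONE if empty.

01010

Round 0: 00011✓ 00101✓ 00111✓ 01001✓ 01010 10000✓ 10001✓ 10010✓ 11001✓ 11101✓
Round 1: -1001 00-11 001-1 1-001 100-0 1000- 11-01
PIs = {-1001, 00-11, 001-1, 01010, 1-001, 100-0, 1000-, 11-01}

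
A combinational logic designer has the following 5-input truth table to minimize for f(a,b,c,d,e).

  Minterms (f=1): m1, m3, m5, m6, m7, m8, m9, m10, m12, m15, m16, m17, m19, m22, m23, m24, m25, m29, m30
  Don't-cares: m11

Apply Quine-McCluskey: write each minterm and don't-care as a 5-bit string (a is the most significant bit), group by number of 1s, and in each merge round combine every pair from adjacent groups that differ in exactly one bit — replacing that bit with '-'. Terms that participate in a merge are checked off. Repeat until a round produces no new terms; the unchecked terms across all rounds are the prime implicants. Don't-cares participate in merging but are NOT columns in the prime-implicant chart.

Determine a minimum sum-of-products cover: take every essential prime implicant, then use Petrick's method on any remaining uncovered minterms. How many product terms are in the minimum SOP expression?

Round 0: 00001✓ 00011✓ 00101✓ 00110✓ 00111✓ 01000✓ 01001✓ 01010✓ 01011✓ 01100✓ 01111✓ 10000✓ 10001✓ 10011✓ 10110✓ 10111✓ 11000✓ 11001✓ 11101✓ 11110✓
Round 1: -0001✓ -0011✓ -0110✓ -0111✓ -1000✓ -1001✓ 0-001✓ 0-011✓ 0-111✓ 00-01✓ 00-11✓ 000-1✓ 001-1✓ 0011-✓ 01-00 01-11✓ 010-0✓ 010-1✓ 0100-✓ 0101-✓ 1-000✓ 1-001✓ 1-110 10-11✓ 100-1✓ 1000-✓ 1011-✓ 11-01 1100-✓
Round 2: --001 -0-11 -00-1 -011- -100- 0--11 0-0-1 00--1 010-- 1-00-
PIs = {--001, -0-11, -00-1, -011-, -100-, 0--11, 0-0-1, 00--1, 01-00, 010--, 1-00-, 1-110, 11-01}
Coverage chart:
  m1: --001,-00-1,0-0-1,00--1
  m3: -0-11,-00-1,0--11,0-0-1,00--1
  m5: 00--1 ←essential
  m6: -011- ←essential
  m7: -0-11,-011-,0--11,00--1
  m8: -100-,01-00,010--
  m9: --001,-100-,0-0-1,010--
  m10: 010-- ←essential
  m12: 01-00 ←essential
  m15: 0--11 ←essential
  m16: 1-00- ←essential
  m17: --001,-00-1,1-00-
  m19: -0-11,-00-1
  m22: -011-,1-110
  m23: -0-11,-011-
  m24: -100-,1-00-
  m25: --001,-100-,1-00-,11-01
  m29: 11-01 ←essential
  m30: 1-110 ←essential
Essential: -011-, 0--11, 00--1, 01-00, 010--, 1-00-, 1-110, 11-01
Petrick residual → -0-11
Min cover (9 terms): b'de + b'cd + a'de + a'b'e + a'bd'e' + a'bc' + ac'd' + acde' + abd'e

9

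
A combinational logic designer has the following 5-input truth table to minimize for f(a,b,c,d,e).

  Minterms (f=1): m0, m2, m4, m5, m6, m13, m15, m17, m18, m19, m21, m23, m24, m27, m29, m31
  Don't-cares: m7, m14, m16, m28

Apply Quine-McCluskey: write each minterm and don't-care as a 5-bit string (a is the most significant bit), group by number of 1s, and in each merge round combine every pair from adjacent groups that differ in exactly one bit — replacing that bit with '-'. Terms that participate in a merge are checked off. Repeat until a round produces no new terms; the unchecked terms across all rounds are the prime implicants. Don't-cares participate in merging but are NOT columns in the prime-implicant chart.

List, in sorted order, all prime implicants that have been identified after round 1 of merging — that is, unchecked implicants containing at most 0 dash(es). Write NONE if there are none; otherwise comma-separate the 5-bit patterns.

NONE

size-2^0 implicants → 00000(✓)  00010(✓)  00100(✓)  00101(✓)  00110(✓)  00111(✓)  01101(✓)  01110(✓)  01111(✓)  10000(✓)  10001(✓)  10010(✓)  10011(✓)  10101(✓)  10111(✓)  11000(✓)  11011(✓)  11100(✓)  11101(✓)  11111(✓)
size-2^1 implicants → -0000(✓)  -0010(✓)  -0101(✓)  -0111(✓)  -1101(✓)  -1111(✓)  0-101(✓)  0-110(✓)  0-111(✓)  00-00(✓)  00-10(✓)  000-0(✓)  001-0(✓)  001-1(✓)  0010-(✓)  0011-(✓)  011-1(✓)  0111-(✓)  1-000  1-011(✓)  1-101(✓)  1-111(✓)  10-01(✓)  10-11(✓)  100-0(✓)  100-1(✓)  1000-(✓)  1001-(✓)  101-1(✓)  11-00  11-11(✓)  111-1(✓)  1110-
size-2^2 implicants → --101(✓)  --111(✓)  -00-0  -01-1(✓)  -11-1(✓)  0-1-1(✓)  0-11-  00--0  001--  1--11  1-1-1(✓)  10--1  100--
size-2^3 implicants → --1-1
Unchecked terms (primes): --1-1, -00-0, 0-11-, 00--0, 001--, 1--11, 1-000, 10--1, 100--, 11-00, 1110-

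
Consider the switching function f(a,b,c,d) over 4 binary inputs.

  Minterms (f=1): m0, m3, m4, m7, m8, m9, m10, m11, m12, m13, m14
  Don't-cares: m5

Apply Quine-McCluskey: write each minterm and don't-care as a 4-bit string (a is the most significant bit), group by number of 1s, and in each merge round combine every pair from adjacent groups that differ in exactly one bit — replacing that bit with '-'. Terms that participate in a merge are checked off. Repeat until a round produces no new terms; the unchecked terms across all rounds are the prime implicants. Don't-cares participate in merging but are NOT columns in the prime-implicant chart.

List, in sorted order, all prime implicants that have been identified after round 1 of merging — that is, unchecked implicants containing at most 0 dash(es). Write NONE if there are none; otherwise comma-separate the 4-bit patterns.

[col 0] 0000*, 0011*, 0100*, 0101*, 0111*, 1000*, 1001*, 1010*, 1011*, 1100*, 1101*, 1110*
[col 1] -000*, -011, -100*, -101*, 0-00*, 0-11, 01-1, 010-*, 1-00*, 1-01*, 1-10*, 10-0*, 10-1*, 100-*, 101-*, 11-0*, 110-*
[col 2] --00, -10-, 1--0, 1-0-, 10--
Prime implicants: --00, -011, -10-, 0-11, 01-1, 1--0, 1-0-, 10--

NONE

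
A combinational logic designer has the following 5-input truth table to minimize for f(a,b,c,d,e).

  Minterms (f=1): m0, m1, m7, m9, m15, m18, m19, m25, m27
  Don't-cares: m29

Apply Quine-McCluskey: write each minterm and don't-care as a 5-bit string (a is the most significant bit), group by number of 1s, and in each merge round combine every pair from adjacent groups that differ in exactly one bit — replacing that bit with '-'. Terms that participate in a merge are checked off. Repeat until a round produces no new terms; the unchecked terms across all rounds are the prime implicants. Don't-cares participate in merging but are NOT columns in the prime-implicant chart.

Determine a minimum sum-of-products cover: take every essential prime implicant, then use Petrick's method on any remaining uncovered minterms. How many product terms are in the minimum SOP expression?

5

[col 0] 00000*, 00001*, 00111*, 01001*, 01111*, 10010*, 10011*, 11001*, 11011*, 11101*
[col 1] -1001, 0-001, 0-111, 0000-, 1-011, 1001-, 11-01, 110-1
Prime implicants: -1001, 0-001, 0-111, 0000-, 1-011, 1001-, 11-01, 110-1
PI chart (minterm → PIs covering it):
  0 | 0000-  (sole → essential)
  1 | 0-001,0000-
  7 | 0-111  (sole → essential)
  9 | -1001,0-001
  15 | 0-111  (sole → essential)
  18 | 1001-  (sole → essential)
  19 | 1-011,1001-
  25 | -1001,11-01,110-1
  27 | 1-011,110-1
Essential prime implicants: 0-111, 0000-, 1001-
Petrick residual → -1001, 1-011
Minimum SOP uses 5 PIs: bc'd'e + a'cde + a'b'c'd' + ac'de + ab'c'd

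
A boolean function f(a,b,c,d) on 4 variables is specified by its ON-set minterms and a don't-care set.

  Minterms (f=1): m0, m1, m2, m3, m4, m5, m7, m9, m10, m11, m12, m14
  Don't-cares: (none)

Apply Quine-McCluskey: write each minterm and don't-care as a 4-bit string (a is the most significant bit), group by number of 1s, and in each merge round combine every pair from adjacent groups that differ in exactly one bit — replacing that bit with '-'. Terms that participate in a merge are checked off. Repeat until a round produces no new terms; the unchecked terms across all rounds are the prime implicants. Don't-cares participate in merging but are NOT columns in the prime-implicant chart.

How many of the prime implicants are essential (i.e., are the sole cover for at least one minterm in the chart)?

2

size-2^0 implicants → 0000(✓)  0001(✓)  0010(✓)  0011(✓)  0100(✓)  0101(✓)  0111(✓)  1001(✓)  1010(✓)  1011(✓)  1100(✓)  1110(✓)
size-2^1 implicants → -001(✓)  -010(✓)  -011(✓)  -100  0-00(✓)  0-01(✓)  0-11(✓)  00-0(✓)  00-1(✓)  000-(✓)  001-(✓)  01-1(✓)  010-(✓)  1-10  10-1(✓)  101-(✓)  11-0
size-2^2 implicants → -0-1  -01-  0--1  0-0-  00--
Unchecked terms (primes): -0-1, -01-, -100, 0--1, 0-0-, 00--, 1-10, 11-0
Minterm coverage:
  m0 ⊆ 0-0-,00--
  m1 ⊆ -0-1,0--1,0-0-,00--
  m2 ⊆ -01-,00--
  m3 ⊆ -0-1,-01-,0--1,00--
  m4 ⊆ -100,0-0-
  m5 ⊆ 0--1,0-0-
  m7 ⊆ 0--1 [E]
  m9 ⊆ -0-1 [E]
  m10 ⊆ -01-,1-10
  m11 ⊆ -0-1,-01-
  m12 ⊆ -100,11-0
  m14 ⊆ 1-10,11-0
E = {-0-1, 0--1}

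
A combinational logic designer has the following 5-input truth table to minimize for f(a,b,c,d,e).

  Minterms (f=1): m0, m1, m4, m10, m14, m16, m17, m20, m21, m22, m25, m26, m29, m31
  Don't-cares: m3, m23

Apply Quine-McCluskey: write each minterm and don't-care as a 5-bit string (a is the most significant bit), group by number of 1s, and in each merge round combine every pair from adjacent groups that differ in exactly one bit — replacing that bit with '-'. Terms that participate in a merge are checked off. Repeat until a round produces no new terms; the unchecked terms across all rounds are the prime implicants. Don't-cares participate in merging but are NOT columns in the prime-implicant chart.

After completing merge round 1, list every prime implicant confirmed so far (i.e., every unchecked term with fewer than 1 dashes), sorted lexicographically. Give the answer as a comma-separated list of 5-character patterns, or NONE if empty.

Round 0: 00000✓ 00001✓ 00011✓ 00100✓ 01010✓ 01110✓ 10000✓ 10001✓ 10100✓ 10101✓ 10110✓ 10111✓ 11001✓ 11010✓ 11101✓ 11111✓
Round 1: -0000✓ -0001✓ -0100✓ -1010 00-00✓ 000-1 0000-✓ 01-10 1-001✓ 1-101✓ 1-111✓ 10-00✓ 10-01✓ 1000-✓ 101-0✓ 101-1✓ 1010-✓ 1011-✓ 11-01✓ 111-1✓
Round 2: -0-00 -000- 1--01 1-1-1 10-0- 101--
PIs = {-0-00, -000-, -1010, 000-1, 01-10, 1--01, 1-1-1, 10-0-, 101--}

NONE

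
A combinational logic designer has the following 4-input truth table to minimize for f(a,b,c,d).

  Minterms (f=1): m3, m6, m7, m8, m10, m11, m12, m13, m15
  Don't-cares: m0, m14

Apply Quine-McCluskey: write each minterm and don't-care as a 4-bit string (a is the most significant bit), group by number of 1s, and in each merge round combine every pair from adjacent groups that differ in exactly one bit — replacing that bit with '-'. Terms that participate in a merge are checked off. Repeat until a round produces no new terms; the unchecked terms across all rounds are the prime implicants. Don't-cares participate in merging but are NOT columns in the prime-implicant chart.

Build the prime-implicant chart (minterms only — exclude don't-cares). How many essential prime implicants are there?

3

[col 0] 0000*, 0011*, 0110*, 0111*, 1000*, 1010*, 1011*, 1100*, 1101*, 1110*, 1111*
[col 1] -000, -011*, -110*, -111*, 0-11*, 011-*, 1-00*, 1-10*, 1-11*, 10-0*, 101-*, 11-0*, 11-1*, 110-*, 111-*
[col 2] --11, -11-, 1--0, 1-1-, 11--
Prime implicants: --11, -000, -11-, 1--0, 1-1-, 11--
PI chart (minterm → PIs covering it):
  3 | --11  (sole → essential)
  6 | -11-  (sole → essential)
  7 | --11,-11-
  8 | -000,1--0
  10 | 1--0,1-1-
  11 | --11,1-1-
  12 | 1--0,11--
  13 | 11--  (sole → essential)
  15 | --11,-11-,1-1-,11--
Essential prime implicants: --11, -11-, 11--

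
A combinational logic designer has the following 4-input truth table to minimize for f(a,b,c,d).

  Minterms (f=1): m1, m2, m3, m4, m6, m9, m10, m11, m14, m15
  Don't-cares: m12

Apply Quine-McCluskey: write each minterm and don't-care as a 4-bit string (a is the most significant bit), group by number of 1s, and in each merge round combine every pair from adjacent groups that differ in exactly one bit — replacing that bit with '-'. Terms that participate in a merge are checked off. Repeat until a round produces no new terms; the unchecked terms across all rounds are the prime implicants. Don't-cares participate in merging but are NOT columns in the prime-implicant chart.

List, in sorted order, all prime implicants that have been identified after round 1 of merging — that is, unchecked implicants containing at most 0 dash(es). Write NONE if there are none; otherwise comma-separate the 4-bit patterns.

size-2^0 implicants → 0001(✓)  0010(✓)  0011(✓)  0100(✓)  0110(✓)  1001(✓)  1010(✓)  1011(✓)  1100(✓)  1110(✓)  1111(✓)
size-2^1 implicants → -001(✓)  -010(✓)  -011(✓)  -100(✓)  -110(✓)  0-10(✓)  00-1(✓)  001-(✓)  01-0(✓)  1-10(✓)  1-11(✓)  10-1(✓)  101-(✓)  11-0(✓)  111-(✓)
size-2^2 implicants → --10  -0-1  -01-  -1-0  1-1-
Unchecked terms (primes): --10, -0-1, -01-, -1-0, 1-1-

NONE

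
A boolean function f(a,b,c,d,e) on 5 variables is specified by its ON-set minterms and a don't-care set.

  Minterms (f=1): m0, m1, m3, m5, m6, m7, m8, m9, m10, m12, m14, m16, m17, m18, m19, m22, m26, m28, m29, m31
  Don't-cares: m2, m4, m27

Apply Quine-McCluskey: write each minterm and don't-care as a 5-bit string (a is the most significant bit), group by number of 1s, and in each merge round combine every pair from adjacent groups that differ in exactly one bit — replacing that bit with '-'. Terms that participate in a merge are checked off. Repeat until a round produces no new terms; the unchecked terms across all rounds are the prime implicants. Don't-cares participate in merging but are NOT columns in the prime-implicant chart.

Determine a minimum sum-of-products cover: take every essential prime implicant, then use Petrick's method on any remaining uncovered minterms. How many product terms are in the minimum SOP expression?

Round 0: 00000✓ 00001✓ 00010✓ 00011✓ 00100✓ 00101✓ 00110✓ 00111✓ 01000✓ 01001✓ 01010✓ 01100✓ 01110✓ 10000✓ 10001✓ 10010✓ 10011✓ 10110✓ 11010✓ 11011✓ 11100✓ 11101✓ 11111✓
Round 1: -0000✓ -0001✓ -0010✓ -0011✓ -0110✓ -1010✓ -1100 0-000✓ 0-001✓ 0-010✓ 0-100✓ 0-110✓ 00-00✓ 00-01✓ 00-10✓ 00-11✓ 000-0✓ 000-1✓ 0000-✓ 0001-✓ 001-0✓ 001-1✓ 0010-✓ 0011-✓ 01-00✓ 01-10✓ 010-0✓ 0100-✓ 011-0✓ 1-010✓ 1-011✓ 10-10✓ 100-0✓ 100-1✓ 1000-✓ 1001-✓ 11-11 1101-✓ 111-1 1110-
Round 2: --010 -0-10 -00-0✓ -00-1✓ -000-✓ -001-✓ 0--00✓ 0--10✓ 0-0-0✓ 0-00- 0-1-0✓ 00--0✓ 00--1✓ 00-0-✓ 00-1-✓ 000--✓ 001--✓ 01--0✓ 1-01- 100--✓
Round 3: -00-- 0---0 00---
PIs = {--010, -0-10, -00--, -1100, 0---0, 0-00-, 00---, 1-01-, 11-11, 111-1, 1110-}
Coverage chart:
  m0: -00--,0---0,0-00-,00---
  m1: -00--,0-00-,00---
  m3: -00--,00---
  m5: 00--- ←essential
  m6: -0-10,0---0,00---
  m7: 00--- ←essential
  m8: 0---0,0-00-
  m9: 0-00- ←essential
  m10: --010,0---0
  m12: -1100,0---0
  m14: 0---0 ←essential
  m16: -00-- ←essential
  m17: -00-- ←essential
  m18: --010,-0-10,-00--,1-01-
  m19: -00--,1-01-
  m22: -0-10 ←essential
  m26: --010,1-01-
  m28: -1100,1110-
  m29: 111-1,1110-
  m31: 11-11,111-1
Essential: -0-10, -00--, 0---0, 0-00-, 00---
Petrick residual → --010, -1100, 111-1
Min cover (8 terms): c'de' + b'de' + b'c' + bcd'e' + a'e' + a'c'd' + a'b' + abce

8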